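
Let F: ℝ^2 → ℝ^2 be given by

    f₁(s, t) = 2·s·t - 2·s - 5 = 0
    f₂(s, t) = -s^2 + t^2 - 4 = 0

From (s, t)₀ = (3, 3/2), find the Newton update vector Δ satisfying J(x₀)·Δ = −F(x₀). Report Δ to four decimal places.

At (3, 3/2): F = (-2.0000, -10.7500).
Jacobian J = [[2·t - 2, 2·s], [-2·s, 2·t]].
At the point, J = [[1.0000, 6.0000], [-6.0000, 3.0000]] (det J = 39.0000).
Solving J·Δ = −F gives Δ = (-1.5000, 0.5833).

(-1.5000, 0.5833)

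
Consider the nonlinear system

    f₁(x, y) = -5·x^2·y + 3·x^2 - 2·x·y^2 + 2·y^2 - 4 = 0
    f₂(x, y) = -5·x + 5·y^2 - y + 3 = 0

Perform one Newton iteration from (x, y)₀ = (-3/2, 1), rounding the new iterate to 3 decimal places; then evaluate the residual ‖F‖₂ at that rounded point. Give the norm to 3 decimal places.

9.442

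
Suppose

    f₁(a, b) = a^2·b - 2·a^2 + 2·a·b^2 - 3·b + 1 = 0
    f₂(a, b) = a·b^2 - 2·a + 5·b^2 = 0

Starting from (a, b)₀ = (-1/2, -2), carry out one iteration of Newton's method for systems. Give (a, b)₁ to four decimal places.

(-0.7735, -0.9748)

At (-1/2, -2): F = (2.0000, 19.0000).
Jacobian J = [[2·a·b - 4·a + 2·b^2, a^2 + 4·a·b - 3], [b^2 - 2, 2·a·b + 10·b]].
At the point, J = [[12.0000, 1.2500], [2.0000, -18.0000]] (det J = -218.5000).
Solving J·Δ = −F gives Δ = (-0.2735, 1.0252).
Then the next iterate is (a, b)₁ = (-0.7735, -0.9748).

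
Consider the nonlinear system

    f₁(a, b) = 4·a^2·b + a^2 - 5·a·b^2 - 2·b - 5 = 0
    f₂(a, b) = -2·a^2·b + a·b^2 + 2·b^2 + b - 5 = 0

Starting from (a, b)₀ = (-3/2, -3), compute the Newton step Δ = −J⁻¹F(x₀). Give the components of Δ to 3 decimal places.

(0.362, 1.037)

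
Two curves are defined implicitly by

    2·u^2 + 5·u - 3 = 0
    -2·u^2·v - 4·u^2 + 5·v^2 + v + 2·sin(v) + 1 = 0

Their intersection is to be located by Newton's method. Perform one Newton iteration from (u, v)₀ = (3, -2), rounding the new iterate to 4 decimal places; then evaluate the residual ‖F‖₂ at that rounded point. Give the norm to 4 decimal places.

10.1528

At (3, -2): F = (30.0000, 17.181405).
Jacobian J = [[4·u + 5, 0], [-4·u·v - 8·u, -2·u^2 + 10·v + 2·cos(v) + 1]].
At the point, J = [[17.0000, 0.0000], [0.0000, -37.832294]] (det J = -643.148992).
Solving J·Δ = −F gives Δ = (-1.7647, 0.4541).
Then the next iterate is (u, v)₁ = (1.2353, -1.5459).
Re-evaluating at (1.2353, -1.5459): F = (6.228432, 8.017871), so ‖F‖₂ = 10.1528.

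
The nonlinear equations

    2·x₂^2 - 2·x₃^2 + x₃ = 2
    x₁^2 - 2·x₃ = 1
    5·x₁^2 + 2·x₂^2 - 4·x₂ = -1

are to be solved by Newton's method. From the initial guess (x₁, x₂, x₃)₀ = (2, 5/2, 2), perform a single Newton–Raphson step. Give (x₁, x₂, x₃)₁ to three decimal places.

At (2, 5/2, 2): F = (4.500, -1.000, 23.500).
Jacobian J = [[0, 4·x₂, -4·x₃ + 1], [2·x₁, 0, -2], [10·x₁, 4·x₂ - 4, 0]].
At the point, J = [[0.000, 10.000, -7.000], [4.000, 0.000, -2.000], [20.000, 6.000, 0.000]] (det J = -568.000).
Solving J·Δ = −F gives Δ = (-0.658, -1.722, -1.817).
Then the next iterate is (x₁, x₂, x₃)₁ = (1.342, 0.778, 0.183).

(1.342, 0.778, 0.183)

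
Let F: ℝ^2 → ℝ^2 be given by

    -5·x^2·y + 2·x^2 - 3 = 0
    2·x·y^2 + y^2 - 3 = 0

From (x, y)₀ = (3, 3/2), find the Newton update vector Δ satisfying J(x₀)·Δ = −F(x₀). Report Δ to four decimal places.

(-1.0780, -0.3761)

At (3, 3/2): F = (-52.5000, 12.7500).
Jacobian J = [[-10·x·y + 4·x, -5·x^2], [2·y^2, 4·x·y + 2·y]].
At the point, J = [[-33.0000, -45.0000], [4.5000, 21.0000]] (det J = -490.5000).
Solving J·Δ = −F gives Δ = (-1.0780, -0.3761).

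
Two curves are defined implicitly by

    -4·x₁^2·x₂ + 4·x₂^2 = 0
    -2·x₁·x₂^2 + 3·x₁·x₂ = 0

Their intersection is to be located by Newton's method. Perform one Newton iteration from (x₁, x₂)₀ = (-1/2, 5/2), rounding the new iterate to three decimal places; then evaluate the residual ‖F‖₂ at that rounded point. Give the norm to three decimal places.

At (-1/2, 5/2): F = (22.500, 2.500).
Jacobian J = [[-8·x₁·x₂, -4·x₁^2 + 8·x₂], [-2·x₂^2 + 3·x₂, -4·x₁·x₂ + 3·x₁]].
At the point, J = [[10.000, 19.000], [-5.000, 3.500]] (det J = 130.000).
Solving J·Δ = −F gives Δ = (-0.240, -1.058).
Then the next iterate is (x₁, x₂)₁ = (-0.740, 1.442).
Re-evaluating at (-0.740, 1.442): F = (5.15890, -0.12378), so ‖F‖₂ = 5.160.

5.160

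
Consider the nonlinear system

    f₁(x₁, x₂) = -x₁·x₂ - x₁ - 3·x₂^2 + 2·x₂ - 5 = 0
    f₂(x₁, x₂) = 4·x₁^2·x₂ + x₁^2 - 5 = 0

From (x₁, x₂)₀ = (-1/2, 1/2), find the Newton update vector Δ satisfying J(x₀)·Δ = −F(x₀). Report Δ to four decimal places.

(-2.0417, -1.8750)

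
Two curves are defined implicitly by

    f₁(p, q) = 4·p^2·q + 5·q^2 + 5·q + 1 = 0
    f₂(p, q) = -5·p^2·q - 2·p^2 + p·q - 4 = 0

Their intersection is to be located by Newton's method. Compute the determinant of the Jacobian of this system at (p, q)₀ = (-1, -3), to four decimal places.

J = [[8·p·q, 4·p^2 + 10·q + 5], [-10·p·q - 4·p + q, -5·p^2 + p]].
At the point, J = [[24.0000, -21.0000], [-29.0000, -6.0000]].
det J = -753.0000.

-753.0000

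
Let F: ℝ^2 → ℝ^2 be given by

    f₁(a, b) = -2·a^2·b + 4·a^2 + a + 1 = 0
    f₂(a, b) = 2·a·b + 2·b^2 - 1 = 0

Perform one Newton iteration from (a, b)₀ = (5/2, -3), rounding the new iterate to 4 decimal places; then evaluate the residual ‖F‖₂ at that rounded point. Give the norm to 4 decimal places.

19.5368

At (5/2, -3): F = (66.0000, 2.0000).
Jacobian J = [[-4·a·b + 8·a + 1, -2·a^2], [2·b, 2·a + 4·b]].
At the point, J = [[51.0000, -12.5000], [-6.0000, -7.0000]] (det J = -432.0000).
Solving J·Δ = −F gives Δ = (-1.0116, 1.1528).
Then the next iterate is (a, b)₁ = (1.4884, -1.8472).
Re-evaluating at (1.4884, -1.8472): F = (19.534070, 0.325551), so ‖F‖₂ = 19.5368.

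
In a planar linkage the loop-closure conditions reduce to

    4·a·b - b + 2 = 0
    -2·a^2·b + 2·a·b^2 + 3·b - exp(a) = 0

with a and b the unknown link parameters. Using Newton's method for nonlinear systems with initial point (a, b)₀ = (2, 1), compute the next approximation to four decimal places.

(1.1892, 0.1776)

At (2, 1): F = (9.0000, -8.389056).
Jacobian J = [[4·b, 4·a - 1], [-4·a·b + 2·b^2 - exp(a), -2·a^2 + 4·a·b + 3]].
At the point, J = [[4.0000, 7.0000], [-13.389056, 3.0000]] (det J = 105.723393).
Solving J·Δ = −F gives Δ = (-0.8108, -0.8224).
Then the next iterate is (a, b)₁ = (1.1892, 0.1776).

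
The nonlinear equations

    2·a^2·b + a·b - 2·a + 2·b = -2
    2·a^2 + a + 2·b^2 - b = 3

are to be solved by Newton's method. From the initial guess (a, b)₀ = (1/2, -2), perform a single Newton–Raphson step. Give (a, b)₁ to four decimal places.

At (1/2, -2): F = (-5.0000, 8.0000).
Jacobian J = [[4·a·b + b - 2, 2·a^2 + a + 2], [4·a + 1, 4·b - 1]].
At the point, J = [[-8.0000, 3.0000], [3.0000, -9.0000]] (det J = 63.0000).
Solving J·Δ = −F gives Δ = (-0.3333, 0.7778).
Then the next iterate is (a, b)₁ = (0.1667, -1.2222).

(0.1667, -1.2222)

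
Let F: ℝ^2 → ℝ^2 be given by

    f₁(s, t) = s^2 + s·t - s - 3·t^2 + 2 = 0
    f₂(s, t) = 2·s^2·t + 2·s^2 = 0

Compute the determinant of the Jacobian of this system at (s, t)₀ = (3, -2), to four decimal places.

234.0000

J = [[2·s + t - 1, s - 6·t], [4·s·t + 4·s, 2·s^2]].
At the point, J = [[3.0000, 15.0000], [-12.0000, 18.0000]].
det J = 234.0000.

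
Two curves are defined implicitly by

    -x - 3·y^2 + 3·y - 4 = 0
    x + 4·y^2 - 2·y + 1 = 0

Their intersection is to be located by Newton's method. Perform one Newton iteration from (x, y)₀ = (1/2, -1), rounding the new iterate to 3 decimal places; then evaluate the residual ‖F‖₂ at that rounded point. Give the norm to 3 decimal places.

45.000

At (1/2, -1): F = (-10.500, 7.500).
Jacobian J = [[-1, -6·y + 3], [1, 8·y - 2]].
At the point, J = [[-1.000, 9.000], [1.000, -10.000]] (det J = 1.000).
Solving J·Δ = −F gives Δ = (-37.500, -3.000).
Then the next iterate is (x, y)₁ = (-37.000, -4.000).
Re-evaluating at (-37.000, -4.000): F = (-27.000, 36.000), so ‖F‖₂ = 45.000.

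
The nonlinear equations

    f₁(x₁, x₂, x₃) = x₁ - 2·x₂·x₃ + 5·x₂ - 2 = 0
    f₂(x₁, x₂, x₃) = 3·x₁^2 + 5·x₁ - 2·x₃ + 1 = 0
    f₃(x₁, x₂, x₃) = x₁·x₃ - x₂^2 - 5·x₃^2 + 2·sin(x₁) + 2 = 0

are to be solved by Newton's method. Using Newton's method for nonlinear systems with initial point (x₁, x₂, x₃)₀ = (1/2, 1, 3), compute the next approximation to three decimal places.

(0.357, 1.254, 1.552)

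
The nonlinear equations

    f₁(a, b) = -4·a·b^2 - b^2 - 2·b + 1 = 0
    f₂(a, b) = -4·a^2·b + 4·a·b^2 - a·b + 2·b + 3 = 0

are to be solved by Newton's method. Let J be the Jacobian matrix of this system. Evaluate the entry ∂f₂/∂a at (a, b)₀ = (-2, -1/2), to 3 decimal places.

-6.500

∂f₂/∂a = -8·a·b + 4·b^2 - b.
At (-2, -1/2) this is -6.500.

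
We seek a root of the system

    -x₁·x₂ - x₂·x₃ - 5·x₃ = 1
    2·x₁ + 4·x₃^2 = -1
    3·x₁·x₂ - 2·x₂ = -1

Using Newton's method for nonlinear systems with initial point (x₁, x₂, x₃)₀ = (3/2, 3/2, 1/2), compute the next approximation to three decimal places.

(0.486, 1.425, -0.243)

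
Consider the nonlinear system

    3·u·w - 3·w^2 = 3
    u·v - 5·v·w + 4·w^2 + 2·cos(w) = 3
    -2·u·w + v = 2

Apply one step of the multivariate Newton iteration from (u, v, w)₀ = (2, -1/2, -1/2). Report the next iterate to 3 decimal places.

(8.147, 0.951, 1.275)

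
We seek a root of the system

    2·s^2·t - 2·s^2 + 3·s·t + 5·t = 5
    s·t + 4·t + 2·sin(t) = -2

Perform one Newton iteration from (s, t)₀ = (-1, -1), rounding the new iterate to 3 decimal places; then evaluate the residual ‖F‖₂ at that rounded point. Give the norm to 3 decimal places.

5.684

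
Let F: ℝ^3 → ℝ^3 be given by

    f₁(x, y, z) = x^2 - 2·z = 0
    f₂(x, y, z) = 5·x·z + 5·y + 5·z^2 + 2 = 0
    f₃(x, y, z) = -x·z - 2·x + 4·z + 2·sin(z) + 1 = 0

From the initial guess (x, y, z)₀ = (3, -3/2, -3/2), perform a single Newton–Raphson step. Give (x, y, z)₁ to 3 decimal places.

(3.563, 2.694, 6.189)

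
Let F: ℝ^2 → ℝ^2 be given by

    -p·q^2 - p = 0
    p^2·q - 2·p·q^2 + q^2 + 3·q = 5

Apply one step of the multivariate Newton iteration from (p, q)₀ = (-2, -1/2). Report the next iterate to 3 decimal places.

(17.000, -11.125)

At (-2, -1/2): F = (2.500, -7.250).
Jacobian J = [[-q^2 - 1, -2·p·q], [2·p·q - 2·q^2, p^2 - 4·p·q + 2·q + 3]].
At the point, J = [[-1.250, -2.000], [1.500, 2.000]] (det J = 0.500).
Solving J·Δ = −F gives Δ = (19.000, -10.625).
Then the next iterate is (p, q)₁ = (17.000, -11.125).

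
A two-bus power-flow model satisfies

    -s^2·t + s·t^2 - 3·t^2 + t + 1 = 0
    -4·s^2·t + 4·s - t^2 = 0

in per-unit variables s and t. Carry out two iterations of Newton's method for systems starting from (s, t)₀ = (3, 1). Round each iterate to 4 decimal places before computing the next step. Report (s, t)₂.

(0.8271, 0.9529)

At (3, 1): F = (-7.0000, -25.0000).
Jacobian J = [[-2·s·t + t^2, -s^2 + 2·s·t - 6·t + 1], [-8·s·t + 4, -4·s^2 - 2·t]].
At the point, J = [[-5.0000, -8.0000], [-20.0000, -38.0000]] (det J = 30.0000).
Solving J·Δ = −F gives Δ = (-2.2000, 0.5000).
Then the next iterate is (s, t)₁ = (0.8000, 1.5000).
Round to (0.8000, 1.5000) and repeat: F = (-3.4100, -2.8900), J = [[-0.1500, -6.2400], [-5.6000, -5.5600]].
Δ = (0.0271, -0.5471), so (s, t)₂ = (0.8271, 0.9529).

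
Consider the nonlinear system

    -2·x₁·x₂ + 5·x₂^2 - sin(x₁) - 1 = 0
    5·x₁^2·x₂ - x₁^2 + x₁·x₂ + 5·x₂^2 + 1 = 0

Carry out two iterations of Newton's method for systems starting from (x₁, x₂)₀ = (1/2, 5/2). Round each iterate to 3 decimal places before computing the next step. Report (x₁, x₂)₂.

At (1/2, 5/2): F = (27.27057, 36.375).
Jacobian J = [[-2·x₂ - cos(x₁), -2·x₁ + 10·x₂], [10·x₁·x₂ - 2·x₁ + x₂, 5·x₁^2 + x₁ + 10·x₂]].
At the point, J = [[-5.87758, 24.000], [14.000, 26.750]] (det J = -493.22533).
Solving J·Δ = −F gives Δ = (-0.291, -1.208).
Then the next iterate is (x₁, x₂)₁ = (0.209, 1.292).
Round to (0.209, 1.292) and repeat: F = (6.59878, 9.85485), J = [[-3.56224, 12.502], [3.57428, 13.34741]].
Δ = (-0.381, -0.636), so (x₁, x₂)₂ = (-0.172, 0.656).

(-0.172, 0.656)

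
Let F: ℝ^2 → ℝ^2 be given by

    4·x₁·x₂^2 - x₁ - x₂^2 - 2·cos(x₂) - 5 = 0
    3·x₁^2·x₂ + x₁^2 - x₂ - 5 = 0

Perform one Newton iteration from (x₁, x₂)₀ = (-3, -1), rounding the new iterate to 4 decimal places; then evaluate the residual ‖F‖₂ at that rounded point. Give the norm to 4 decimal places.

8.5421

At (-3, -1): F = (-16.080605, -22.0000).
Jacobian J = [[4·x₂^2 - 1, 8·x₁·x₂ - 2·x₂ + 2·sin(x₂)], [6·x₁·x₂ + 2·x₁, 3·x₁^2 - 1]].
At the point, J = [[3.0000, 24.317058], [12.0000, 26.0000]] (det J = -213.804696).
Solving J·Δ = −F gives Δ = (0.5467, 0.5938).
Then the next iterate is (x₁, x₂)₁ = (-2.4533, -0.4062).
Re-evaluating at (-2.4533, -0.4062): F = (-6.168119, -5.909484), so ‖F‖₂ = 8.5421.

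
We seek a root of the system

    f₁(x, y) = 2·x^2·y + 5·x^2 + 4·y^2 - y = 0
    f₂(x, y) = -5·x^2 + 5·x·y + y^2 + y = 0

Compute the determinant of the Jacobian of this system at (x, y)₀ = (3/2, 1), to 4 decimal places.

J = [[4·x·y + 10·x, 2·x^2 + 8·y - 1], [-10·x + 5·y, 5·x + 2·y + 1]].
At the point, J = [[21.0000, 11.5000], [-10.0000, 10.5000]].
det J = 335.5000.

335.5000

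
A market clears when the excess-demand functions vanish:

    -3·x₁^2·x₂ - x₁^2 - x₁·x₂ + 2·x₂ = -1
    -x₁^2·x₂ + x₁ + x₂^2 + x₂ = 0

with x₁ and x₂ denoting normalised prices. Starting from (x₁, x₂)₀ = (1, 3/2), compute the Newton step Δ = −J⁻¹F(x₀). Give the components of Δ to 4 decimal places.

(-0.0602, -1.1235)

At (1, 3/2): F = (-3.0000, 3.2500).
Jacobian J = [[-6·x₁·x₂ - 2·x₁ - x₂, -3·x₁^2 - x₁ + 2], [-2·x₁·x₂ + 1, -x₁^2 + 2·x₂ + 1]].
At the point, J = [[-12.5000, -2.0000], [-2.0000, 3.0000]] (det J = -41.5000).
Solving J·Δ = −F gives Δ = (-0.0602, -1.1235).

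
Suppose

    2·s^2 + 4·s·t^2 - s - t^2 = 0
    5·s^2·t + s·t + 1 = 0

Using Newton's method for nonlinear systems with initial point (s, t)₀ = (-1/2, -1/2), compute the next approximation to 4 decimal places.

At (-1/2, -1/2): F = (0.2500, 0.6250).
Jacobian J = [[4·s + 4·t^2 - 1, 8·s·t - 2·t], [10·s·t + t, 5·s^2 + s]].
At the point, J = [[-2.0000, 3.0000], [2.0000, 0.7500]] (det J = -7.5000).
Solving J·Δ = −F gives Δ = (-0.2250, -0.2333).
Then the next iterate is (s, t)₁ = (-0.7250, -0.7333).

(-0.7250, -0.7333)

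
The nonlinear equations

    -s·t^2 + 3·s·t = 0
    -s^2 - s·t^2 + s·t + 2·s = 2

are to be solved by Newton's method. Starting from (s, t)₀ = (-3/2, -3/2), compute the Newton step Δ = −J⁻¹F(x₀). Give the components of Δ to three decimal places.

(1.457, 0.033)

At (-3/2, -3/2): F = (10.125, -1.625).
Jacobian J = [[-t^2 + 3·t, -2·s·t + 3·s], [-2·s - t^2 + t + 2, -2·s·t + s]].
At the point, J = [[-6.750, -9.000], [1.250, -6.000]] (det J = 51.750).
Solving J·Δ = −F gives Δ = (1.457, 0.033).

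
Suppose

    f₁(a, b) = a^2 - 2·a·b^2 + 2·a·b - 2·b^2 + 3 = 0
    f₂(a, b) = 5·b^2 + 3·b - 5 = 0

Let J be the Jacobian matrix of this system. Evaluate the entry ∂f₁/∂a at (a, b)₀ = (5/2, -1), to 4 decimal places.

1.0000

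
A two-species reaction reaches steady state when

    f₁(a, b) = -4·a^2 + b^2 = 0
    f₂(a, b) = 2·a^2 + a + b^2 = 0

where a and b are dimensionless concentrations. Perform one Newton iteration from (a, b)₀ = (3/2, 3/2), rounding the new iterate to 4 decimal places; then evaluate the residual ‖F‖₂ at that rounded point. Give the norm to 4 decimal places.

2.6594

At (3/2, 3/2): F = (-6.7500, 8.2500).
Jacobian J = [[-8·a, 2·b], [4·a + 1, 2·b]].
At the point, J = [[-12.0000, 3.0000], [7.0000, 3.0000]] (det J = -57.0000).
Solving J·Δ = −F gives Δ = (-0.7895, -0.9079).
Then the next iterate is (a, b)₁ = (0.7105, 0.5921).
Re-evaluating at (0.7105, 0.5921): F = (-1.668659, 2.070703), so ‖F‖₂ = 2.6594.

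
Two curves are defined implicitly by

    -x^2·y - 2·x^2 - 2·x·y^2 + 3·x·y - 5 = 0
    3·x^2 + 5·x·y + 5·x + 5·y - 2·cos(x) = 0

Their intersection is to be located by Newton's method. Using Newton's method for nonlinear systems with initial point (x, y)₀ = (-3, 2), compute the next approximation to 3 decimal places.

(-1.072, 0.765)

At (-3, 2): F = (-35.000, -6.02002).
Jacobian J = [[-2·x·y - 4·x - 2·y^2 + 3·y, -x^2 - 4·x·y + 3·x], [6·x + 5·y + 2·sin(x) + 5, 5·x + 5]].
At the point, J = [[22.000, 6.000], [-3.28224, -10.000]] (det J = -200.30656).
Solving J·Δ = −F gives Δ = (1.928, -1.235).
Then the next iterate is (x, y)₁ = (-1.072, 0.765).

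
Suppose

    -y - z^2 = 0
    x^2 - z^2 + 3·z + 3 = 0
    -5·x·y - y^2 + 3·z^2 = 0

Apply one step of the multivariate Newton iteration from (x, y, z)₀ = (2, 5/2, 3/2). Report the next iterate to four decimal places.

(-0.3125, 1.9531, 0.0990)

At (2, 5/2, 3/2): F = (-4.7500, 9.2500, -24.5000).
Jacobian J = [[0, -1, -2·z], [2·x, 0, -2·z + 3], [-5·y, -5·x - 2·y, 6·z]].
At the point, J = [[0.0000, -1.0000, -3.0000], [4.0000, 0.0000, 0.0000], [-12.5000, -15.0000, 9.0000]] (det J = 216.0000).
Solving J·Δ = −F gives Δ = (-2.3125, -0.5469, -1.4010).
Then the next iterate is (x, y, z)₁ = (-0.3125, 1.9531, 0.0990).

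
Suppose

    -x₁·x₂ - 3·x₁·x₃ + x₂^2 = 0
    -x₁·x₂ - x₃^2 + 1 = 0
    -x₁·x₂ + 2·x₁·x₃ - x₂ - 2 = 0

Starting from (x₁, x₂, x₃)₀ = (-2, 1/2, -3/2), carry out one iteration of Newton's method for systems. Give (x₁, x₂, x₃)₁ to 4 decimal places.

(-0.4176, 1.1618, -1.5941)

At (-2, 1/2, -3/2): F = (-7.7500, -0.2500, 4.5000).
Jacobian J = [[-x₂ - 3·x₃, -x₁ + 2·x₂, -3·x₁], [-x₂, -x₁, -2·x₃], [-x₂ + 2·x₃, -x₁ - 1, 2·x₁]].
At the point, J = [[4.0000, 3.0000, 6.0000], [-0.5000, 2.0000, 3.0000], [-3.5000, 1.0000, -4.0000]] (det J = -42.5000).
Solving J·Δ = −F gives Δ = (1.5824, 0.6618, -0.0941).
Then the next iterate is (x₁, x₂, x₃)₁ = (-0.4176, 1.1618, -1.5941).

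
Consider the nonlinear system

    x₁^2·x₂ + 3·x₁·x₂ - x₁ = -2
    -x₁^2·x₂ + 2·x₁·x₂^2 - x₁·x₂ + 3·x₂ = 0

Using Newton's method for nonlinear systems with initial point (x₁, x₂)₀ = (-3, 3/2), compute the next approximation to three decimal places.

(-2.091, 1.162)

At (-3, 3/2): F = (5.000, -18.000).
Jacobian J = [[2·x₁·x₂ + 3·x₂ - 1, x₁^2 + 3·x₁], [-2·x₁·x₂ + 2·x₂^2 - x₂, -x₁^2 + 4·x₁·x₂ - x₁ + 3]].
At the point, J = [[-5.500, 0.000], [12.000, -21.000]] (det J = 115.500).
Solving J·Δ = −F gives Δ = (0.909, -0.338).
Then the next iterate is (x₁, x₂)₁ = (-2.091, 1.162).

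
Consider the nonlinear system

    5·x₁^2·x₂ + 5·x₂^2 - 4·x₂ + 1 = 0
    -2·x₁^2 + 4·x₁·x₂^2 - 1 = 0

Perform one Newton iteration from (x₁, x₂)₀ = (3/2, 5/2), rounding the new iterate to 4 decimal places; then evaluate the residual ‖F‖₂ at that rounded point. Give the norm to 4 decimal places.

18.3094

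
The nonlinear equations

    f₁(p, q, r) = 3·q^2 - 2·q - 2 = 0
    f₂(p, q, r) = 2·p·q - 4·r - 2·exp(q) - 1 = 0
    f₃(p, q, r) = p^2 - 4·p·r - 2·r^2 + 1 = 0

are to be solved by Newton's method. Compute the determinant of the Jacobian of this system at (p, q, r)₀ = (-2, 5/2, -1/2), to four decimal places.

-546.0000

J = [[0, 6·q - 2, 0], [2·q, 2·p - 2·exp(q), -4], [2·p - 4·r, 0, -4·p - 4·r]].
At the point, J = [[0.0000, 13.0000, 0.0000], [5.0000, -28.364988, -4.0000], [-2.0000, 0.0000, 10.0000]].
det J = -546.0000.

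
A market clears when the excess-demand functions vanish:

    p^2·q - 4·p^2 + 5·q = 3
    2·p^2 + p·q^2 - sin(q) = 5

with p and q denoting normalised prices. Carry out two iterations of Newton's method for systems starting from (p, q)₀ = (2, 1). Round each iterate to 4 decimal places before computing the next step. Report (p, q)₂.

At (2, 1): F = (-10.0000, 4.158529).
Jacobian J = [[2·p·q - 8·p, p^2 + 5], [4·p + q^2, 2·p·q - cos(q)]].
At the point, J = [[-12.0000, 9.0000], [9.0000, 3.459698]] (det J = -122.516372).
Solving J·Δ = −F gives Δ = (-0.5879, 0.3273).
Then the next iterate is (p, q)₁ = (1.4121, 1.3273).
Round to (1.4121, 1.3273) and repeat: F = (-1.692934, 0.505284), J = [[-7.548239, 6.994026], [7.410125, 3.507463]].
Δ = (-0.1210, 0.1115), so (p, q)₂ = (1.2911, 1.4388).

(1.2911, 1.4388)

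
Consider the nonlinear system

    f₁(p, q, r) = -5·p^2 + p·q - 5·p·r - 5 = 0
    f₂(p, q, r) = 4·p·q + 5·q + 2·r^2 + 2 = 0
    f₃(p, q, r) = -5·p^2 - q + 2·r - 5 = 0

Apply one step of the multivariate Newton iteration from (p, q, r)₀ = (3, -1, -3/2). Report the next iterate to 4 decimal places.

(1.2993, -0.5263, -0.7741)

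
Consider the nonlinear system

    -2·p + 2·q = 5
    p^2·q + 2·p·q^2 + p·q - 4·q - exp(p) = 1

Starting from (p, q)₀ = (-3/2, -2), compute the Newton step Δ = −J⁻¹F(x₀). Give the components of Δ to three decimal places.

(-0.951, 2.049)

At (-3/2, -2): F = (-6.000, -6.72313).
Jacobian J = [[-2, 2], [2·p·q + 2·q^2 + q - exp(p), p^2 + 4·p·q + p - 4]].
At the point, J = [[-2.000, 2.000], [11.77687, 8.750]] (det J = -41.05374).
Solving J·Δ = −F gives Δ = (-0.951, 2.049).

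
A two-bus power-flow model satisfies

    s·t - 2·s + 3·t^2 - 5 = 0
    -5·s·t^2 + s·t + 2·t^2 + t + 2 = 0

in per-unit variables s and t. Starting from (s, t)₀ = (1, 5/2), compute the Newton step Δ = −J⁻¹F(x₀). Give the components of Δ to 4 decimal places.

At (1, 5/2): F = (14.2500, -11.7500).
Jacobian J = [[t - 2, s + 6·t], [-5·t^2 + t, -10·s·t + s + 4·t + 1]].
At the point, J = [[0.5000, 16.0000], [-28.7500, -13.0000]] (det J = 453.5000).
Solving J·Δ = −F gives Δ = (-0.0061, -0.8904).

(-0.0061, -0.8904)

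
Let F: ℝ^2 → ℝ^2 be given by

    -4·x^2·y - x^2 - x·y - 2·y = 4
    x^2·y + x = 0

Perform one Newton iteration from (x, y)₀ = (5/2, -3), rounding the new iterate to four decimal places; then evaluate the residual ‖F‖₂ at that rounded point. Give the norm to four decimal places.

12.5862

At (5/2, -3): F = (78.2500, -16.2500).
Jacobian J = [[-8·x·y - 2·x - y, -4·x^2 - x - 2], [2·x·y + 1, x^2]].
At the point, J = [[58.0000, -29.5000], [-14.0000, 6.2500]] (det J = -50.5000).
Solving J·Δ = −F gives Δ = (0.1918, 3.0297).
Then the next iterate is (x, y)₁ = (2.6918, 0.0297).
Re-evaluating at (2.6918, 0.0297): F = (-12.245933, 2.907000), so ‖F‖₂ = 12.5862.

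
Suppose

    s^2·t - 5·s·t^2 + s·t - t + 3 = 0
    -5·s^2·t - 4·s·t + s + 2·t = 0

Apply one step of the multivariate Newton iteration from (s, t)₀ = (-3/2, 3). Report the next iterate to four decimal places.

At (-3/2, 3): F = (69.7500, -11.2500).
Jacobian J = [[2·s·t - 5·t^2 + t, s^2 - 10·s·t + s - 1], [-10·s·t - 4·t + 1, -5·s^2 - 4·s + 2]].
At the point, J = [[-51.0000, 44.7500], [34.0000, -3.2500]] (det J = -1355.7500).
Solving J·Δ = −F gives Δ = (0.2041, -1.3260).
Then the next iterate is (s, t)₁ = (-1.2959, 1.6740).

(-1.2959, 1.6740)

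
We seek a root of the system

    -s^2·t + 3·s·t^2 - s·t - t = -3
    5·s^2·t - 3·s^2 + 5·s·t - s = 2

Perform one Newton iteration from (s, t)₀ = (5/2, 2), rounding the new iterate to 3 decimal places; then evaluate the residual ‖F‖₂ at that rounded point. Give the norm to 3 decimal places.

18.849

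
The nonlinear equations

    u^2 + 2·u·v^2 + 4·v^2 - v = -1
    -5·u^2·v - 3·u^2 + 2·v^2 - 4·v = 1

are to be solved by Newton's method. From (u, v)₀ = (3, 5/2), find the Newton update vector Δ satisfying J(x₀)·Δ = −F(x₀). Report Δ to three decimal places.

At (3, 5/2): F = (70.000, -138.000).
Jacobian J = [[2·u + 2·v^2, 4·u·v + 8·v - 1], [-10·u·v - 6·u, -5·u^2 + 4·v - 4]].
At the point, J = [[18.500, 49.000], [-93.000, -39.000]] (det J = 3835.500).
Solving J·Δ = −F gives Δ = (-1.051, -1.032).

(-1.051, -1.032)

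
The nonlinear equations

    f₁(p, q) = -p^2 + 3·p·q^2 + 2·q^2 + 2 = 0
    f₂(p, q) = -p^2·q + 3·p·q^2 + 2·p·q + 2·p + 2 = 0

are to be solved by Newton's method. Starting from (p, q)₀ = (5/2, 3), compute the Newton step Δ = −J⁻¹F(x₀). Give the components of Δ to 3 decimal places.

(-2.693, -0.386)

At (5/2, 3): F = (81.250, 70.750).
Jacobian J = [[-2·p + 3·q^2, 6·p·q + 4·q], [-2·p·q + 3·q^2 + 2·q + 2, -p^2 + 6·p·q + 2·p]].
At the point, J = [[22.000, 57.000], [20.000, 43.750]] (det J = -177.500).
Solving J·Δ = −F gives Δ = (-2.693, -0.386).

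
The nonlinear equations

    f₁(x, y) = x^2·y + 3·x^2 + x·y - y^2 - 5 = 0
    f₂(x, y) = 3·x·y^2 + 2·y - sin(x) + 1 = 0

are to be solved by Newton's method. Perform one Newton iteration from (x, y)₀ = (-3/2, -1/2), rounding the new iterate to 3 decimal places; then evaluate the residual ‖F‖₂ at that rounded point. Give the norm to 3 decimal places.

At (-3/2, -1/2): F = (1.125, -0.12751).
Jacobian J = [[2·x·y + 6·x + y, x^2 + x - 2·y], [3·y^2 - cos(x), 6·x·y + 2]].
At the point, J = [[-8.000, 1.750], [0.67926, 6.500]] (det J = -53.18871).
Solving J·Δ = −F gives Δ = (0.142, 0.005).
Then the next iterate is (x, y)₁ = (-1.358, -0.495).
Re-evaluating at (-1.358, -0.495): F = (0.04682, -0.01079), so ‖F‖₂ = 0.048.

0.048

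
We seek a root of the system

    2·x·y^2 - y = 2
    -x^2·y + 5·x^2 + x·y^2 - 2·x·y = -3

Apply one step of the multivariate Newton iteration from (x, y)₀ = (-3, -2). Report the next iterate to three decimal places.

(-1.616, -1.438)

At (-3, -2): F = (-24.000, 42.000).
Jacobian J = [[2·y^2, 4·x·y - 1], [-2·x·y + 10·x + y^2 - 2·y, -x^2 + 2·x·y - 2·x]].
At the point, J = [[8.000, 23.000], [-34.000, 9.000]] (det J = 854.000).
Solving J·Δ = −F gives Δ = (1.384, 0.562).
Then the next iterate is (x, y)₁ = (-1.616, -1.438).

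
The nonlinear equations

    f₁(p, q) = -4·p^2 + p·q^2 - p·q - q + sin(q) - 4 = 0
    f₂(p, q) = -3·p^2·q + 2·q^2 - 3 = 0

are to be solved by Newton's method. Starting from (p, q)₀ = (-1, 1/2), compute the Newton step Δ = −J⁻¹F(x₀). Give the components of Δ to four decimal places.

At (-1, 1/2): F = (-7.770574, -4.0000).
Jacobian J = [[-8·p + q^2 - q, 2·p·q - p + cos(q) - 1], [-6·p·q, -3·p^2 + 4·q]].
At the point, J = [[7.7500, -0.122417], [3.0000, -1.0000]] (det J = -7.382748).
Solving J·Δ = −F gives Δ = (0.9862, -1.0414).

(0.9862, -1.0414)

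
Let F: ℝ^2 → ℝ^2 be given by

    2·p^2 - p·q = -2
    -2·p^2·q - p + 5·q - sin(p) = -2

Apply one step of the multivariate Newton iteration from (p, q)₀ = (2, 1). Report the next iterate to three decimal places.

(1.166, 2.082)

At (2, 1): F = (8.000, -3.90930).
Jacobian J = [[4·p - q, -p], [-4·p·q - cos(p) - 1, -2·p^2 + 5]].
At the point, J = [[7.000, -2.000], [-8.58385, -3.000]] (det J = -38.16771).
Solving J·Δ = −F gives Δ = (-0.834, 1.082).
Then the next iterate is (p, q)₁ = (1.166, 2.082).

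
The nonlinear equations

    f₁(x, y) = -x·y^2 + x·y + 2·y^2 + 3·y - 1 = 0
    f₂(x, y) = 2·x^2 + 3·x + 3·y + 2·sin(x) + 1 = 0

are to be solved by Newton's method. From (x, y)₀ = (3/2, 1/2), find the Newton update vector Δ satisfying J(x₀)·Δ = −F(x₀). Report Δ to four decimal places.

(-1.4091, -0.2045)

At (3/2, 1/2): F = (1.3750, 13.494990).
Jacobian J = [[-y^2 + y, -2·x·y + x + 4·y + 3], [4·x + 2·cos(x) + 3, 3]].
At the point, J = [[0.2500, 5.0000], [9.141474, 3.0000]] (det J = -44.957372).
Solving J·Δ = −F gives Δ = (-1.4091, -0.2045).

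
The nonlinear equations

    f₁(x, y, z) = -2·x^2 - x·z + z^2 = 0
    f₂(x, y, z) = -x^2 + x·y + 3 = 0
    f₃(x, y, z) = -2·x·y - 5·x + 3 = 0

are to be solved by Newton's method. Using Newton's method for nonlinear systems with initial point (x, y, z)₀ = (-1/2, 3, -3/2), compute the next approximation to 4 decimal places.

(3.1667, 34.8333, 4.0333)

At (-1/2, 3, -3/2): F = (1.0000, 1.2500, 8.5000).
Jacobian J = [[-4·x - z, 0, -x + 2·z], [-2·x + y, x, 0], [-2·y - 5, -2·x, 0]].
At the point, J = [[3.5000, 0.0000, -2.5000], [4.0000, -0.5000, 0.0000], [-11.0000, 1.0000, 0.0000]] (det J = 3.7500).
Solving J·Δ = −F gives Δ = (3.6667, 31.8333, 5.5333).
Then the next iterate is (x, y, z)₁ = (3.1667, 34.8333, 4.0333).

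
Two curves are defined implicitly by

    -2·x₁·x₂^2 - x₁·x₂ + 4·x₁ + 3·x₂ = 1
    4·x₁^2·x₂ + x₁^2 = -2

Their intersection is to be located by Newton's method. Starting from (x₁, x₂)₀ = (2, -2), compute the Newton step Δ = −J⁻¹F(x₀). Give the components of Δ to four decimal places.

At (2, -2): F = (-11.0000, -26.0000).
Jacobian J = [[-2·x₂^2 - x₂ + 4, -4·x₁·x₂ - x₁ + 3], [8·x₁·x₂ + 2·x₁, 4·x₁^2]].
At the point, J = [[-2.0000, 17.0000], [-28.0000, 16.0000]] (det J = 444.0000).
Solving J·Δ = −F gives Δ = (-0.5991, 0.5766).

(-0.5991, 0.5766)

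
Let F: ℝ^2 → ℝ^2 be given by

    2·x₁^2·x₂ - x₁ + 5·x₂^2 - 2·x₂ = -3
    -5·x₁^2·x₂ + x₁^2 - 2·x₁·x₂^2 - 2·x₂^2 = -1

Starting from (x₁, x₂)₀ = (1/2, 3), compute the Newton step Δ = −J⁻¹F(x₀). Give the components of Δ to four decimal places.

(-0.0159, -1.5060)

At (1/2, 3): F = (43.0000, -29.5000).
Jacobian J = [[4·x₁·x₂ - 1, 2·x₁^2 + 10·x₂ - 2], [-10·x₁·x₂ + 2·x₁ - 2·x₂^2, -5·x₁^2 - 4·x₁·x₂ - 4·x₂]].
At the point, J = [[5.0000, 28.5000], [-32.0000, -19.2500]] (det J = 815.7500).
Solving J·Δ = −F gives Δ = (-0.0159, -1.5060).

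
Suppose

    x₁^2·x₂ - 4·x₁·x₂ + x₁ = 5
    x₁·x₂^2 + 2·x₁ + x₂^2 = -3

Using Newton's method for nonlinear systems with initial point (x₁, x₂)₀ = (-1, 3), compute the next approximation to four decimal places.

(-1.0909, 0.8909)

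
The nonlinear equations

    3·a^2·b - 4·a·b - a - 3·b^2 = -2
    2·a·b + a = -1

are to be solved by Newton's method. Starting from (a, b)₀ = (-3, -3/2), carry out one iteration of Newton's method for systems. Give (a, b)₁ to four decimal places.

(-2.7344, -0.4219)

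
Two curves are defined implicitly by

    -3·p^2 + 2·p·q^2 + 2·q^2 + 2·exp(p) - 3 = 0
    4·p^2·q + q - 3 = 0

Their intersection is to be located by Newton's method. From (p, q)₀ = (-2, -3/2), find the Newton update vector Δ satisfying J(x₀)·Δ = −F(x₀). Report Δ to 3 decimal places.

(1.105, 0.117)

At (-2, -3/2): F = (-19.22933, -28.500).
Jacobian J = [[-6·p + 2·q^2 + 2·exp(p), 4·p·q + 4·q], [8·p·q, 4·p^2 + 1]].
At the point, J = [[16.77067, 6.000], [24.000, 17.000]] (det J = 141.10140).
Solving J·Δ = −F gives Δ = (1.105, 0.117).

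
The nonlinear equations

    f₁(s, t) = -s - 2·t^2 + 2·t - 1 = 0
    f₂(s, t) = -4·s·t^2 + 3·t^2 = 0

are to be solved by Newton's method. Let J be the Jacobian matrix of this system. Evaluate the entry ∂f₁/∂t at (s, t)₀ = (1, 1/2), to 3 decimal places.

0.000

∂f₁/∂t = -4·t + 2.
At (1, 1/2) this is 0.000.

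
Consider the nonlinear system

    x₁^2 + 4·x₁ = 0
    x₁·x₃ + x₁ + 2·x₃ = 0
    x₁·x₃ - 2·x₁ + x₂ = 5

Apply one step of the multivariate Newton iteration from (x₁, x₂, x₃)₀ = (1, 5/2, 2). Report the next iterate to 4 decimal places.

At (1, 5/2, 2): F = (5.0000, 7.0000, -2.5000).
Jacobian J = [[2·x₁ + 4, 0, 0], [x₃ + 1, 0, x₁ + 2], [x₃ - 2, 1, x₁]].
At the point, J = [[6.0000, 0.0000, 0.0000], [3.0000, 0.0000, 3.0000], [0.0000, 1.0000, 1.0000]] (det J = -18.0000).
Solving J·Δ = −F gives Δ = (-0.8333, 4.0000, -1.5000).
Then the next iterate is (x₁, x₂, x₃)₁ = (0.1667, 6.5000, 0.5000).

(0.1667, 6.5000, 0.5000)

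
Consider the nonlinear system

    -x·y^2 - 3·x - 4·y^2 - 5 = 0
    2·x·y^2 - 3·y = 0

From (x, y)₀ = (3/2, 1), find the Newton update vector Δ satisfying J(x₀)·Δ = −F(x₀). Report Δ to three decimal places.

At (3/2, 1): F = (-15.000, 0.000).
Jacobian J = [[-y^2 - 3, -2·x·y - 8·y], [2·y^2, 4·x·y - 3]].
At the point, J = [[-4.000, -11.000], [2.000, 3.000]] (det J = 10.000).
Solving J·Δ = −F gives Δ = (4.500, -3.000).

(4.500, -3.000)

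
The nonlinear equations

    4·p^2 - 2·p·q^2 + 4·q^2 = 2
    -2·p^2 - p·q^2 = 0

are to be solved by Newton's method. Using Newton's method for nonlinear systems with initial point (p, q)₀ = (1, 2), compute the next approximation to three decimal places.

At (1, 2): F = (10.000, -6.000).
Jacobian J = [[8·p - 2·q^2, -4·p·q + 8·q], [-4·p - q^2, -2·p·q]].
At the point, J = [[0.000, 8.000], [-8.000, -4.000]] (det J = 64.000).
Solving J·Δ = −F gives Δ = (-0.125, -1.250).
Then the next iterate is (p, q)₁ = (0.875, 0.750).

(0.875, 0.750)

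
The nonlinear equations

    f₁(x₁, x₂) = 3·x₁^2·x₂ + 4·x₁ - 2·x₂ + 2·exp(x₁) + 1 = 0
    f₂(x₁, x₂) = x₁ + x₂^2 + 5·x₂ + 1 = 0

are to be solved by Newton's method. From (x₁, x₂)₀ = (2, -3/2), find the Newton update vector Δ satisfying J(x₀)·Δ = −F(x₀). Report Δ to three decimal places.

(4.744, -1.247)

At (2, -3/2): F = (8.77811, -2.250).
Jacobian J = [[6·x₁·x₂ + 2·exp(x₁) + 4, 3·x₁^2 - 2], [1, 2·x₂ + 5]].
At the point, J = [[0.77811, 10.000], [1.000, 2.000]] (det J = -8.44378).
Solving J·Δ = −F gives Δ = (4.744, -1.247).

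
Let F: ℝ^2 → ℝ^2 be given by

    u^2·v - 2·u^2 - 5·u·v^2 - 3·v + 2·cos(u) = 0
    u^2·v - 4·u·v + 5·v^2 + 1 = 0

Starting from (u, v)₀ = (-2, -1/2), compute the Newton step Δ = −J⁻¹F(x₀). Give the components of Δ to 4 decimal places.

(0.7417, 0.1119)

At (-2, -1/2): F = (-6.832294, -3.7500).
Jacobian J = [[2·u·v - 4·u - 5·v^2 - 2·sin(u), u^2 - 10·u·v - 3], [2·u·v - 4·v, u^2 - 4·u + 10·v]].
At the point, J = [[10.568595, -9.0000], [4.0000, 7.0000]] (det J = 109.980164).
Solving J·Δ = −F gives Δ = (0.7417, 0.1119).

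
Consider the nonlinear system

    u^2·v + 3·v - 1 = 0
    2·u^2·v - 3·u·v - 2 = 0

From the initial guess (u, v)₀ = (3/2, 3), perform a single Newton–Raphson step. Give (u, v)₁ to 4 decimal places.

(1.7222, -0.1905)

At (3/2, 3): F = (14.7500, -2.0000).
Jacobian J = [[2·u·v, u^2 + 3], [4·u·v - 3·v, 2·u^2 - 3·u]].
At the point, J = [[9.0000, 5.2500], [9.0000, 0.0000]] (det J = -47.2500).
Solving J·Δ = −F gives Δ = (0.2222, -3.1905).
Then the next iterate is (u, v)₁ = (1.7222, -0.1905).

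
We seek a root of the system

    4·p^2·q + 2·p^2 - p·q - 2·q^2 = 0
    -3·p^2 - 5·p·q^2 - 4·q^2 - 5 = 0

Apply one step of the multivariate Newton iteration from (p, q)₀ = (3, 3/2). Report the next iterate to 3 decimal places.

At (3, 3/2): F = (63.000, -74.750).
Jacobian J = [[8·p·q + 4·p - q, 4·p^2 - p - 4·q], [-6·p - 5·q^2, -10·p·q - 8·q]].
At the point, J = [[46.500, 27.000], [-29.250, -57.000]] (det J = -1860.750).
Solving J·Δ = −F gives Δ = (-0.845, -0.878).
Then the next iterate is (p, q)₁ = (2.155, 0.622).

(2.155, 0.622)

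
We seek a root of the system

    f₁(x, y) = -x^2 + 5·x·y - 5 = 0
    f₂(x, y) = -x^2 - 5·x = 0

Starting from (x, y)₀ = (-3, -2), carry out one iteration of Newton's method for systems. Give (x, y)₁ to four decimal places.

At (-3, -2): F = (16.0000, 6.0000).
Jacobian J = [[-2·x + 5·y, 5·x], [-2·x - 5, 0]].
At the point, J = [[-4.0000, -15.0000], [1.0000, 0.0000]] (det J = 15.0000).
Solving J·Δ = −F gives Δ = (-6.0000, 2.6667).
Then the next iterate is (x, y)₁ = (-9.0000, 0.6667).

(-9.0000, 0.6667)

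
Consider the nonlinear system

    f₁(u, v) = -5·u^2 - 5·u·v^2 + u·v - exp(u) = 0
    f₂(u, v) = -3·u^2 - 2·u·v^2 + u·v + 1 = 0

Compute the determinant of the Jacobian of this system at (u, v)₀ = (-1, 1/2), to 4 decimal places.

-15.1179

J = [[-10·u - 5·v^2 + v - exp(u), -10·u·v + u], [-6·u - 2·v^2 + v, -4·u·v + u]].
At the point, J = [[8.882121, 4.0000], [6.0000, 1.0000]].
det J = -15.1179.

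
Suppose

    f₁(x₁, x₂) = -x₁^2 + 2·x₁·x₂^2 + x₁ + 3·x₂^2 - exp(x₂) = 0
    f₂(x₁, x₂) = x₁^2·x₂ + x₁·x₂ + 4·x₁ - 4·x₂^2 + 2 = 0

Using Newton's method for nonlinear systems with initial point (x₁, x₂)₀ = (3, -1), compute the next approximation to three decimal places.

At (3, -1): F = (2.63212, -2.000).
Jacobian J = [[-2·x₁ + 2·x₂^2 + 1, 4·x₁·x₂ + 6·x₂ - exp(x₂)], [2·x₁·x₂ + x₂ + 4, x₁^2 + x₁ - 8·x₂]].
At the point, J = [[-3.000, -18.36788], [-3.000, 20.000]] (det J = -115.10364).
Solving J·Δ = −F gives Δ = (0.138, 0.121).
Then the next iterate is (x₁, x₂)₁ = (3.138, -0.879).

(3.138, -0.879)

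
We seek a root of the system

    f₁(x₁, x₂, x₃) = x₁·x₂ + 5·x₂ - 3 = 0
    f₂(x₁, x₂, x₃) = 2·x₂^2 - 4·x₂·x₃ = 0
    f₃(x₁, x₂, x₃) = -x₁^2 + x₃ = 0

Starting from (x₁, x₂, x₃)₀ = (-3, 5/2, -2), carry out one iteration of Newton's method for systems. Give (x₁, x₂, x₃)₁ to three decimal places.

(-0.453, -1.683, -6.280)

At (-3, 5/2, -2): F = (2.000, 32.500, -11.000).
Jacobian J = [[x₂, x₁ + 5, 0], [0, 4·x₂ - 4·x₃, -4·x₂], [-2·x₁, 0, 1]].
At the point, J = [[2.500, 2.000, 0.000], [0.000, 18.000, -10.000], [6.000, 0.000, 1.000]] (det J = -75.000).
Solving J·Δ = −F gives Δ = (2.547, -4.183, -4.280).
Then the next iterate is (x₁, x₂, x₃)₁ = (-0.453, -1.683, -6.280).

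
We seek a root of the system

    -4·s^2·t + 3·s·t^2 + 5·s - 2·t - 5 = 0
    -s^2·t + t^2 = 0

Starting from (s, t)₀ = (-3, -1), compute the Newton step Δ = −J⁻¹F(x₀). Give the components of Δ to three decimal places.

At (-3, -1): F = (9.000, 10.000).
Jacobian J = [[-8·s·t + 3·t^2 + 5, -4·s^2 + 6·s·t - 2], [-2·s·t, -s^2 + 2·t]].
At the point, J = [[-16.000, -20.000], [-6.000, -11.000]] (det J = 56.000).
Solving J·Δ = −F gives Δ = (-1.804, 1.893).

(-1.804, 1.893)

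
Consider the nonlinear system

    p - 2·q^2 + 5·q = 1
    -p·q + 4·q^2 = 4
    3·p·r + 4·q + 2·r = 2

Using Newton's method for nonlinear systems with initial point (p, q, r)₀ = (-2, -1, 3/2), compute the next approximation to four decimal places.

At (-2, -1, 3/2): F = (-10.0000, -2.0000, -12.0000).
Jacobian J = [[1, -4·q + 5, 0], [-q, -p + 8·q, 0], [3·r, 4, 3·p + 2]].
At the point, J = [[1.0000, 9.0000, 0.0000], [1.0000, -6.0000, 0.0000], [4.5000, 4.0000, -4.0000]] (det J = 60.0000).
Solving J·Δ = −F gives Δ = (5.2000, 0.5333, 3.3833).
Then the next iterate is (p, q, r)₁ = (3.2000, -0.4667, 4.8833).

(3.2000, -0.4667, 4.8833)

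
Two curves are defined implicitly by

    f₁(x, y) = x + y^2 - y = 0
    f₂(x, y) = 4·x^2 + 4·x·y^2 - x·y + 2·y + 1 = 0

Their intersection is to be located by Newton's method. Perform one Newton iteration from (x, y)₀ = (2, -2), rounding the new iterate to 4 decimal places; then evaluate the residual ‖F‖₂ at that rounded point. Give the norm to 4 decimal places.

At (2, -2): F = (8.0000, 49.0000).
Jacobian J = [[1, 2·y - 1], [8·x + 4·y^2 - y, 8·x·y - x + 2]].
At the point, J = [[1.0000, -5.0000], [34.0000, -32.0000]] (det J = 138.0000).
Solving J·Δ = −F gives Δ = (0.0797, 1.6159).
Then the next iterate is (x, y)₁ = (2.0797, -0.3841).
Re-evaluating at (2.0797, -0.3841): F = (2.611333, 19.558517), so ‖F‖₂ = 19.7321.

19.7321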